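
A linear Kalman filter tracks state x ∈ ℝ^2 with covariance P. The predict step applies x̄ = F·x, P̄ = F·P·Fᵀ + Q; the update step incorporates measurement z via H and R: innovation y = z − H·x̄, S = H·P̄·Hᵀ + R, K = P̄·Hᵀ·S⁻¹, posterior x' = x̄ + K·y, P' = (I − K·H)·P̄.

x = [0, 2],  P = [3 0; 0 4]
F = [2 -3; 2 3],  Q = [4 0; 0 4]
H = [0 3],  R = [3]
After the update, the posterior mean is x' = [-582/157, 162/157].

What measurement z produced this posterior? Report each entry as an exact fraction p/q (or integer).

z = [3]

x̄ = F·x = [-6, 6]
P̄ = F·P·Fᵀ + Q = [52 -24; -24 52]
S = H·P̄·Hᵀ + R = [471]
K = P̄·Hᵀ·S⁻¹ = [-24/157; 52/157]
x' − x̄ = [360/157, -780/157] = K·y
y = (KᵀK)⁻¹·Kᵀ·(x' − x̄) = [-15]
z = y + H·x̄ = [-15] + [18] = [3]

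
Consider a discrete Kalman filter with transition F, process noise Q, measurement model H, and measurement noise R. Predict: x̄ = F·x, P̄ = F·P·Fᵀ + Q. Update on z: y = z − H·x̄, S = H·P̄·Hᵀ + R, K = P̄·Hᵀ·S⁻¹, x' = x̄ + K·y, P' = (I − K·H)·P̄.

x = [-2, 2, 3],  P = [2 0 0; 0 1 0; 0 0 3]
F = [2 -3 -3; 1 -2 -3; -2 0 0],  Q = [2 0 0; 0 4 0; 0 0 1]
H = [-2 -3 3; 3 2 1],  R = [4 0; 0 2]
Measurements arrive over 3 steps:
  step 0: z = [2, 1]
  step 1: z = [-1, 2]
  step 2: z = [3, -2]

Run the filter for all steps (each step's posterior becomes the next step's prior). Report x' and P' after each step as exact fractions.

step 0: x̄ = F·x = [-19, -15, 4]
step 0: P̄ = F·P·Fᵀ + Q = [46 37 -8; 37 37 -4; -8 -4 9]
step 0: y = z − H·x̄ = [-93, 84]
step 0: S = H·P̄·Hᵀ + R = [1214 -1020; -1020 953]
step 0: K = P̄·Hᵀ·S⁻¹ = [-8251/116542 8058/58271; -3121/116542 9397/58271; 28955/116542 14089/58271]
step 0: x' = x̄ + K·y = [-93211/116542, 120819/116542, 140305/116542]
step 0: P' = (I − K·H)·P̄ = [200291/116542 -230389/116542 -107863/116542; -230389/116542 295503/116542 137749/116542; -107863/116542 137749/116542 104447/116542]
step 1: x̄ = F·x = [-484897/58271, -377882/58271, 93211/58271]
step 1: P̄ = F·P·Fᵀ + Q = [5586152/58271 3881674/58271 -1415338/58271; 3881674/58271 3005108/58271 -984658/58271; -1415338/58271 -984658/58271 458853/58271]
step 1: y = z − H·x̄ = [-2441344/58271, 2233786/58271]
step 1: S = H·P̄·Hᵀ + R = [135041329/58271 -113494103/58271; -113494103/58271 97020623/58271]
step 1: K = P̄·Hᵀ·S⁻¹ = [-27925341/1895303449 418719257/1895303449; -192729529/1895303449 100206971/1895303449; 355740978/1895303449 303690407/1895303449]
step 1: x' = x̄ + K·y = [1449736943/1895303449, -374818516/1895303449, -230708121/1895303449]
step 1: P' = (I − K·H)·P̄ = [2687063526/1895303449 -2992631320/1895303449 -1238489424/1895303449; -2992631320/1895303449 3810122718/1895303449 1558062466/1895303449; -1238489424/1895303449 1558062466/1895303449 1206724154/1895303449]
step 2: x̄ = F·x = [362773369/145792573, 2891498338/1895303449, -2899473886/1895303449]
step 2: P̄ = F·P·Fᵀ + Q = [10654542782/145792573 7273933984/145792573 -2779613736/145792573; 7273933984/145792573 74467496996/1895303449 -24775588876/1895303449; -2779613736/145792573 -24775588876/1895303449 12643557553/1895303449]
step 2: y = z − H·x̄ = [32490934613/1895303449, -20822291079/1895303449]
step 2: S = H·P̄·Hᵀ + R = [3359930973489/1895303449 -2796495106213/1895303449; -2796495106213/1895303449 2379707132521/1895303449]
step 2: K = P̄·Hᵀ·S⁻¹ = [-128185499933/9247428078560 2058583812791/9247428078560; -2378722719449/23118570196400 1166806042603/23118570196400; 617227019327/3302652885200 523659146931/3302652885200]
step 2: x' = x̄ + K·y = [-901684043401/4623714039280, -9163490973013/11559285098200, -112239613301/1651326442600]
step 2: P' = (I − K·H)·P̄ = [1305758970751/924742807856 -3632478941837/2311857019640 -214134641509/330265288520; -3632478941837/2311857019640 11558011409319/5779642549100 672996038063/825663221300; -214134641509/330265288520 672996038063/825663221300 521847308657/825663221300]

step 0: x' = [-93211/116542, 120819/116542, 140305/116542], P' = [200291/116542 -230389/116542 -107863/116542; -230389/116542 295503/116542 137749/116542; -107863/116542 137749/116542 104447/116542]
step 1: x' = [1449736943/1895303449, -374818516/1895303449, -230708121/1895303449], P' = [2687063526/1895303449 -2992631320/1895303449 -1238489424/1895303449; -2992631320/1895303449 3810122718/1895303449 1558062466/1895303449; -1238489424/1895303449 1558062466/1895303449 1206724154/1895303449]
step 2: x' = [-901684043401/4623714039280, -9163490973013/11559285098200, -112239613301/1651326442600], P' = [1305758970751/924742807856 -3632478941837/2311857019640 -214134641509/330265288520; -3632478941837/2311857019640 11558011409319/5779642549100 672996038063/825663221300; -214134641509/330265288520 672996038063/825663221300 521847308657/825663221300]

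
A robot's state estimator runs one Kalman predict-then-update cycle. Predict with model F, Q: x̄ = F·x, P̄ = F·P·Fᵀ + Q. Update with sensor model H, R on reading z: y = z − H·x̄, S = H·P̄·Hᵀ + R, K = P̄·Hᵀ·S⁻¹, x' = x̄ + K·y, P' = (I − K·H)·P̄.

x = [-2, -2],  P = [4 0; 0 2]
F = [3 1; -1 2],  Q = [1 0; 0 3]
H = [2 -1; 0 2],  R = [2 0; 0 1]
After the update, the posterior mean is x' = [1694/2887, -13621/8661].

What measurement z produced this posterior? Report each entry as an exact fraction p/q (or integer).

x̄ = F·x = [-8, -2]
P̄ = F·P·Fᵀ + Q = [39 -8; -8 15]
S = H·P̄·Hᵀ + R = [205 -62; -62 61]
K = P̄·Hᵀ·S⁻¹ = [1418/2887 684/2887; -31/8661 4228/8661]
x' − x̄ = [24790/2887, 3701/8661] = K·y
y = (KᵀK)⁻¹·Kᵀ·(x' − x̄) = [17, 1]
z = y + H·x̄ = [17, 1] + [-14, -4] = [3, -3]

z = [3, -3]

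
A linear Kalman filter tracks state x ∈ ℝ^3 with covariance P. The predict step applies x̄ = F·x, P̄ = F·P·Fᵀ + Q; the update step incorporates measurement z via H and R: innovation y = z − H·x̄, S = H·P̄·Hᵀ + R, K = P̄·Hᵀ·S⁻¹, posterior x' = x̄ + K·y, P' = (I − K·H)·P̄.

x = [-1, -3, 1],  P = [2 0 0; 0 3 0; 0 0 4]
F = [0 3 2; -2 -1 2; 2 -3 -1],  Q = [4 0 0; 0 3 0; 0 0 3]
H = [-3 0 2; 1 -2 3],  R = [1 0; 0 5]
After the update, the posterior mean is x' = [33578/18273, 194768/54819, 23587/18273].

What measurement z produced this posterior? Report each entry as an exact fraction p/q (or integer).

x̄ = F·x = [-7, 7, 6]
P̄ = F·P·Fᵀ + Q = [47 7 -35; 7 30 -7; -35 -7 42]
S = H·P̄·Hᵀ + R = [1012 426; 426 396]
K = P̄·Hᵀ·S⁻¹ = [-1469/6091 2837/36546; 1472/18273 -29989/109638; 1673/12182 4291/36546]
x' − x̄ = [161489/18273, -188965/54819, -86051/18273] = K·y
y = (KᵀK)⁻¹·Kᵀ·(x' − x̄) = [-36, 2]
z = y + H·x̄ = [-36, 2] + [33, -3] = [-3, -1]

z = [-3, -1]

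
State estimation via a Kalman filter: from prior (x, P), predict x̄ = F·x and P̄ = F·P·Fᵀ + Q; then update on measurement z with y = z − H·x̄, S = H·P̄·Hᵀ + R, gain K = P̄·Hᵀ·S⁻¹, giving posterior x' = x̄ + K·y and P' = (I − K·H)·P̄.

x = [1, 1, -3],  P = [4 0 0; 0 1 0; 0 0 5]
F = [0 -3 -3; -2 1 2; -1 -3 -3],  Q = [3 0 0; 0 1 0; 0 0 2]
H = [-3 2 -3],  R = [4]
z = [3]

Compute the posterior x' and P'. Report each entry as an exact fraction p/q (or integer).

x' = [-128/137, -7639/2877, -745/411]
P' = [228/137 229/137 -50/137; 229/137 46826/2877 3725/411; -50/137 3725/411 2708/411]

x̄ = F·x = [6, -7, 5]
P̄ = F·P·Fᵀ + Q = [57 -33 54; -33 38 -25; 54 -25 60]
y = z − H·x̄ = [50]
S = H·P̄·Hᵀ + R = [2877]
K = P̄·Hᵀ·S⁻¹ = [-19/137; 250/2877; -56/411]
x' = x̄ + K·y = [-128/137, -7639/2877, -745/411]
P' = (I − K·H)·P̄ = [228/137 229/137 -50/137; 229/137 46826/2877 3725/411; -50/137 3725/411 2708/411]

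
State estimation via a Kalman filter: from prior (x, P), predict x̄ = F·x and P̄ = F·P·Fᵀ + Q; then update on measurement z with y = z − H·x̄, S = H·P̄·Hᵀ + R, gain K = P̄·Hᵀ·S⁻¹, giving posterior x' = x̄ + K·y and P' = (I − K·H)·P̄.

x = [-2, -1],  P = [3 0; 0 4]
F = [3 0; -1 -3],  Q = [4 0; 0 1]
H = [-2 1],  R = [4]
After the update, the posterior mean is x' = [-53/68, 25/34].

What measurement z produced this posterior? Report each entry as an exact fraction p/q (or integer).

x̄ = F·x = [-6, 5]
P̄ = F·P·Fᵀ + Q = [31 -9; -9 40]
S = H·P̄·Hᵀ + R = [204]
K = P̄·Hᵀ·S⁻¹ = [-71/204; 29/102]
x' − x̄ = [355/68, -145/34] = K·y
y = (KᵀK)⁻¹·Kᵀ·(x' − x̄) = [-15]
z = y + H·x̄ = [-15] + [17] = [2]

z = [2]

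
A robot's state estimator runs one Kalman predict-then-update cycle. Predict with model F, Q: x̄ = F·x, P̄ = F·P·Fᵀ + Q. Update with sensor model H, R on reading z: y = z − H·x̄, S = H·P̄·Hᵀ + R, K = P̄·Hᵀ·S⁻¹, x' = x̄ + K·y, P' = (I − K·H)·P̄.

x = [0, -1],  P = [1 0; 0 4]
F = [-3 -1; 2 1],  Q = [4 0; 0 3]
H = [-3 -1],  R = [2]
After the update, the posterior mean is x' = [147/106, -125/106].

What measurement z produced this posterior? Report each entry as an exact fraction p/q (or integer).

z = [-3]

x̄ = F·x = [1, -1]
P̄ = F·P·Fᵀ + Q = [17 -10; -10 11]
S = H·P̄·Hᵀ + R = [106]
K = P̄·Hᵀ·S⁻¹ = [-41/106; 19/106]
x' − x̄ = [41/106, -19/106] = K·y
y = (KᵀK)⁻¹·Kᵀ·(x' − x̄) = [-1]
z = y + H·x̄ = [-1] + [-2] = [-3]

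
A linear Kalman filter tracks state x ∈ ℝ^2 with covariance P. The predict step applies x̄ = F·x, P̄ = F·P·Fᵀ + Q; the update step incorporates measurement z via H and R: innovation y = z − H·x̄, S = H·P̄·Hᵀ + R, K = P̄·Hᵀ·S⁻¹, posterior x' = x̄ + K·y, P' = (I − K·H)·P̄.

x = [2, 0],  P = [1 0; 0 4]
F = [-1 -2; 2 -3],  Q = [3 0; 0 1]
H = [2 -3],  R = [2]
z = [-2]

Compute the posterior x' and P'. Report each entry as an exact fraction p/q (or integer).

x̄ = F·x = [-2, 4]
P̄ = F·P·Fᵀ + Q = [20 22; 22 41]
y = z − H·x̄ = [14]
S = H·P̄·Hᵀ + R = [187]
K = P̄·Hᵀ·S⁻¹ = [-26/187; -79/187]
x' = x̄ + K·y = [-738/187, -358/187]
P' = (I − K·H)·P̄ = [3064/187 2060/187; 2060/187 1426/187]

x' = [-738/187, -358/187]
P' = [3064/187 2060/187; 2060/187 1426/187]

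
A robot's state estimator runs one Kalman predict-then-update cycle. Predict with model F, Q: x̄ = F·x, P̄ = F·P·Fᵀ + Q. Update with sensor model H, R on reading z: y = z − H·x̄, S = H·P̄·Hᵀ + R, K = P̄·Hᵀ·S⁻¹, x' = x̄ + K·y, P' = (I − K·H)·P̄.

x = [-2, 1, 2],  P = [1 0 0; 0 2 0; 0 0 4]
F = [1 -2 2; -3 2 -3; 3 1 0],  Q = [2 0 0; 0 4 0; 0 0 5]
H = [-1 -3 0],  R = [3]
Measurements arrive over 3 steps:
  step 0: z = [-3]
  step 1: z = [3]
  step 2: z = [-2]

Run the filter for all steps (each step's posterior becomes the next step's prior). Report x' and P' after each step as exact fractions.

step 0: x̄ = F·x = [0, 2, -5]
step 0: P̄ = F·P·Fᵀ + Q = [27 -35 -1; -35 57 -5; -1 -5 16]
step 0: y = z − H·x̄ = [3]
step 0: S = H·P̄·Hᵀ + R = [333]
step 0: K = P̄·Hᵀ·S⁻¹ = [26/111; -136/333; 16/333]
step 0: x' = x̄ + K·y = [26/37, 86/111, -539/111]
step 0: P' = (I − K·H)·P̄ = [323/37 -349/111 -527/111; -349/111 485/333 511/333; -527/111 511/333 5072/333]
step 1: x̄ = F·x = [-1172/111, 1555/111, 320/111]
step 1: P̄ = F·P·Fᵀ + Q = [19577/333 -30130/333 4522/333; -30130/333 53057/333 -15638/333; 4522/333 -15638/333 22031/333]
step 1: y = z − H·x̄ = [3826/111]
step 1: S = H·P̄·Hᵀ + R = [317309/333]
step 1: K = P̄·Hᵀ·S⁻¹ = [70813/317309; -129041/317309; 42392/317309]
step 1: x' = x̄ + K·y = [-909510/317309, -2661/317309, 2375952/317309]
step 1: P' = (I − K·H)·P̄ = [3596028/317309 -1269489/317309 -4705806/317309; -1269489/317309 552204/317309 1526210/317309; -4705806/317309 1526210/317309 15596255/317309]
step 2: x̄ = F·x = [3847716/317309, -4404648/317309, -2731191/317309]
step 2: P̄ = F·P·Fᵀ + Q = [42869534/317309 -59115988/317309 -9151295/317309; -59115988/317309 88423439/317309 2705313/317309; -9151295/317309 2705313/317309 26886067/317309]
step 2: y = z − H·x̄ = [-10000846/317309]
step 2: S = H·P̄·Hᵀ + R = [484936484/317309]
step 2: K = P̄·Hᵀ·S⁻¹ = [67239215/242468242; -206154329/484936484; 258839/121234121]
step 2: x' = x̄ + K·y = [410482999/121234121, -117010261/242468242, -1051663045/121234121]
step 2: P' = (I − K·H)·P̄ = [2130851121/121234121 -1487806629/242468242 -3606129885/121234121; -1487806629/242468242 1198025415/484936484 1201784456/121234121; -3606129885/121234121 1201784456/121234121 10271504147/121234121]

step 0: x' = [26/37, 86/111, -539/111], P' = [323/37 -349/111 -527/111; -349/111 485/333 511/333; -527/111 511/333 5072/333]
step 1: x' = [-909510/317309, -2661/317309, 2375952/317309], P' = [3596028/317309 -1269489/317309 -4705806/317309; -1269489/317309 552204/317309 1526210/317309; -4705806/317309 1526210/317309 15596255/317309]
step 2: x' = [410482999/121234121, -117010261/242468242, -1051663045/121234121], P' = [2130851121/121234121 -1487806629/242468242 -3606129885/121234121; -1487806629/242468242 1198025415/484936484 1201784456/121234121; -3606129885/121234121 1201784456/121234121 10271504147/121234121]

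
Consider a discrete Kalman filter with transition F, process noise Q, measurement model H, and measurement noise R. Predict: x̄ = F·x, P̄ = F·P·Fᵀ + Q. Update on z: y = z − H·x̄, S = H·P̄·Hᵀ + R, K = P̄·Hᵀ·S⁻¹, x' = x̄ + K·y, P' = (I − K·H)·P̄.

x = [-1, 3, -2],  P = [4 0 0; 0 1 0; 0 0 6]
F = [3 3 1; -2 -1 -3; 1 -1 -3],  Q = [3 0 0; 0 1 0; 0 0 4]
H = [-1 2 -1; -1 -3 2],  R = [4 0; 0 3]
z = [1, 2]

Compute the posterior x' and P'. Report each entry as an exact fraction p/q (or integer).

x' = [1996/2047, 35447/8188, 30471/4094]
P' = [6939/2047 22023/4094 19170/2047; 22023/4094 316337/16376 259629/8188; 19170/2047 259629/8188 216195/4094]

x̄ = F·x = [4, 5, 2]
P̄ = F·P·Fᵀ + Q = [54 -45 -9; -45 72 47; -9 47 63]
y = z − H·x̄ = [-3, 17]
S = H·P̄·Hᵀ + R = [383 -211; -211 159]
K = P̄·Hᵀ·S⁻¹ = [-2043/4094 -1089/4094; 6331/16376 471/16376; 2547/8188 3071/8188]
x' = x̄ + K·y = [1996/2047, 35447/8188, 30471/4094]
P' = (I − K·H)·P̄ = [6939/2047 22023/4094 19170/2047; 22023/4094 316337/16376 259629/8188; 19170/2047 259629/8188 216195/4094]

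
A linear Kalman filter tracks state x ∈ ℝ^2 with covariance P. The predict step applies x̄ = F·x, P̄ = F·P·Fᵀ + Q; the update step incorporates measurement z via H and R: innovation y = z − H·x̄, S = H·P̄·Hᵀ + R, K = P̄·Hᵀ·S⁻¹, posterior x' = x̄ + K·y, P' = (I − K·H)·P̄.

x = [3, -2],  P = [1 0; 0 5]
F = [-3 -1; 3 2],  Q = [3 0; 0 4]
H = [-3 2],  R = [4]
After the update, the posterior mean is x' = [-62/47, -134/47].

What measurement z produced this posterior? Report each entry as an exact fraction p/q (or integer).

x̄ = F·x = [-7, 5]
P̄ = F·P·Fᵀ + Q = [17 -19; -19 33]
S = H·P̄·Hᵀ + R = [517]
K = P̄·Hᵀ·S⁻¹ = [-89/517; 123/517]
x' − x̄ = [267/47, -369/47] = K·y
y = (KᵀK)⁻¹·Kᵀ·(x' − x̄) = [-33]
z = y + H·x̄ = [-33] + [31] = [-2]

z = [-2]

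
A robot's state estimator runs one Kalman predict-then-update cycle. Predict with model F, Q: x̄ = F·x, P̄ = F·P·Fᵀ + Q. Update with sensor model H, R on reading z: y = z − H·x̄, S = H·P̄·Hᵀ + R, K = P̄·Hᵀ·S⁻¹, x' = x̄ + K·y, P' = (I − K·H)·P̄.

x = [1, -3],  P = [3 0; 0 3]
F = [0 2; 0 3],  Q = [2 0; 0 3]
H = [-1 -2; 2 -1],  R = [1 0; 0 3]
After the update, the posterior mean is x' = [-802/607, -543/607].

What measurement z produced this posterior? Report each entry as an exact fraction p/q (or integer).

z = [3, -2]

x̄ = F·x = [-6, -9]
P̄ = F·P·Fᵀ + Q = [14 18; 18 30]
S = H·P̄·Hᵀ + R = [207 -22; -22 17]
K = P̄·Hᵀ·S⁻¹ = [-126/607 194/607; -1194/3035 -474/3035]
x' − x̄ = [2840/607, 4920/607] = K·y
y = (KᵀK)⁻¹·Kᵀ·(x' − x̄) = [-21, 1]
z = y + H·x̄ = [-21, 1] + [24, -3] = [3, -2]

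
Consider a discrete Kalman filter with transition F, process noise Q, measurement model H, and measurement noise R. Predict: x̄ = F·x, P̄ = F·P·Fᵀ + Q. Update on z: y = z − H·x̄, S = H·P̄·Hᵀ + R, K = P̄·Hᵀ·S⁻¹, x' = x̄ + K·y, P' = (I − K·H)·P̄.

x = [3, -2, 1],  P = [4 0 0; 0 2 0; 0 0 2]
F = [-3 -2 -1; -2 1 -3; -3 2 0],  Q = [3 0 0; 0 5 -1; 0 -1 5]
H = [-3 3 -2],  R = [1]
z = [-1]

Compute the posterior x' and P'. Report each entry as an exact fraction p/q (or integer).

x̄ = F·x = [-6, -11, -13]
P̄ = F·P·Fᵀ + Q = [49 26 28; 26 41 27; 28 27 49]
y = z − H·x̄ = [-12]
S = H·P̄·Hᵀ + R = [551]
K = P̄·Hᵀ·S⁻¹ = [-125/551; -9/551; -101/551]
x' = x̄ + K·y = [-1806/551, -5953/551, -5951/551]
P' = (I − K·H)·P̄ = [11374/551 13201/551 2803/551; 13201/551 22510/551 13968/551; 2803/551 13968/551 16798/551]

x' = [-1806/551, -5953/551, -5951/551]
P' = [11374/551 13201/551 2803/551; 13201/551 22510/551 13968/551; 2803/551 13968/551 16798/551]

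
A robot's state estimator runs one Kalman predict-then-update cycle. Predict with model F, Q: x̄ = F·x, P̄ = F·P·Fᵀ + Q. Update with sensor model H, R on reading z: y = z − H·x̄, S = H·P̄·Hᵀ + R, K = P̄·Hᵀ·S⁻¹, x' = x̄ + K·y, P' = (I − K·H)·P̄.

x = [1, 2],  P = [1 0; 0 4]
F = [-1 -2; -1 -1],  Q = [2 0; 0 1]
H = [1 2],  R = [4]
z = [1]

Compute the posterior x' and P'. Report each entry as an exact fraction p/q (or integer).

x̄ = F·x = [-5, -3]
P̄ = F·P·Fᵀ + Q = [19 9; 9 6]
y = z − H·x̄ = [12]
S = H·P̄·Hᵀ + R = [83]
K = P̄·Hᵀ·S⁻¹ = [37/83; 21/83]
x' = x̄ + K·y = [29/83, 3/83]
P' = (I − K·H)·P̄ = [208/83 -30/83; -30/83 57/83]

x' = [29/83, 3/83]
P' = [208/83 -30/83; -30/83 57/83]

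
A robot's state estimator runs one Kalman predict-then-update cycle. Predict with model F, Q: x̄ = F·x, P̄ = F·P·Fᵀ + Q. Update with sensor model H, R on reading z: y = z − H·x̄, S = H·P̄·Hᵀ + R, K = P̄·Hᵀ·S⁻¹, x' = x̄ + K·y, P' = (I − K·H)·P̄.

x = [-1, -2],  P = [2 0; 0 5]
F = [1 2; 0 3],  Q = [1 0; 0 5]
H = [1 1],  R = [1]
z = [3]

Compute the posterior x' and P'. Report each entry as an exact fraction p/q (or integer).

x̄ = F·x = [-5, -6]
P̄ = F·P·Fᵀ + Q = [23 30; 30 50]
y = z − H·x̄ = [14]
S = H·P̄·Hᵀ + R = [134]
K = P̄·Hᵀ·S⁻¹ = [53/134; 40/67]
x' = x̄ + K·y = [36/67, 158/67]
P' = (I − K·H)·P̄ = [273/134 -110/67; -110/67 150/67]

x' = [36/67, 158/67]
P' = [273/134 -110/67; -110/67 150/67]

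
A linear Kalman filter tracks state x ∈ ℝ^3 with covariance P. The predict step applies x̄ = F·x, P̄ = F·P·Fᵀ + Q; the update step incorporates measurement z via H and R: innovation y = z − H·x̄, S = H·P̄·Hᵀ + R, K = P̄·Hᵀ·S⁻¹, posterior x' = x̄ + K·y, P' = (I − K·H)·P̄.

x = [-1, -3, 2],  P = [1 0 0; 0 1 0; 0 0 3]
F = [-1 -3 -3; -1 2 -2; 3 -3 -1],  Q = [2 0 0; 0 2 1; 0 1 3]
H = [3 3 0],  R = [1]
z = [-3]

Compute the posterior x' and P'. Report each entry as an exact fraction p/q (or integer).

x' = [4900/757, -5661/757, 3496/757]
P' = [5187/757 -5135/757 5271/757; -5135/757 5167/757 -5258/757; 5271/757 -5258/757 16647/757]

x̄ = F·x = [4, -9, 4]
P̄ = F·P·Fᵀ + Q = [39 13 15; 13 19 -2; 15 -2 24]
y = z − H·x̄ = [12]
S = H·P̄·Hᵀ + R = [757]
K = P̄·Hᵀ·S⁻¹ = [156/757; 96/757; 39/757]
x' = x̄ + K·y = [4900/757, -5661/757, 3496/757]
P' = (I − K·H)·P̄ = [5187/757 -5135/757 5271/757; -5135/757 5167/757 -5258/757; 5271/757 -5258/757 16647/757]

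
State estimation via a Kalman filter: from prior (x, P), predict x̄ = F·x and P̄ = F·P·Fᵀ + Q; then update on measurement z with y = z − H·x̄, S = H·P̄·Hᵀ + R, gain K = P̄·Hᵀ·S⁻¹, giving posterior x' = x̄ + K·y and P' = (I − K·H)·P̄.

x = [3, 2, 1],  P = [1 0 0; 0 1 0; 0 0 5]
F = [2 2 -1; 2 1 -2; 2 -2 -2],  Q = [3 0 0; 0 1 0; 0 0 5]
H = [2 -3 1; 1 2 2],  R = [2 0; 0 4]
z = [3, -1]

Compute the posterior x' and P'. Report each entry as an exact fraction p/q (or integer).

x' = [15338/2483, 3622/2483, -12323/2483]
P' = [17154/2483 6472/2483 -14336/2483; 6472/2483 2894/2483 -5238/2483; -14336/2483 -5238/2483 13616/2483]

x̄ = F·x = [9, 6, 0]
P̄ = F·P·Fᵀ + Q = [16 16 10; 16 26 22; 10 22 33]
y = z − H·x̄ = [3, -22]
S = H·P̄·Hᵀ + R = [49 -80; -80 536]
K = P̄·Hᵀ·S⁻¹ = [278/2483 713/4966; -488/2483 446/2483; 329/2483 605/2483]
x' = x̄ + K·y = [15338/2483, 3622/2483, -12323/2483]
P' = (I − K·H)·P̄ = [17154/2483 6472/2483 -14336/2483; 6472/2483 2894/2483 -5238/2483; -14336/2483 -5238/2483 13616/2483]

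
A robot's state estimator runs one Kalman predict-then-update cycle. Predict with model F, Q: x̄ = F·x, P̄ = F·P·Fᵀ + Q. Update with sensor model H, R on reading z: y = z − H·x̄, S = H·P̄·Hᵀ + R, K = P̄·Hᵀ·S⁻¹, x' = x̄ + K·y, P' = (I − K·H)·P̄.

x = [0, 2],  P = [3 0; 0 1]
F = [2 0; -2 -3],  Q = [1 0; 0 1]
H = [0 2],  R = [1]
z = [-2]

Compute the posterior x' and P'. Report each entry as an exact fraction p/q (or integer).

x' = [-240/89, -94/89]
P' = [581/89 -12/89; -12/89 22/89]

x̄ = F·x = [0, -6]
P̄ = F·P·Fᵀ + Q = [13 -12; -12 22]
y = z − H·x̄ = [10]
S = H·P̄·Hᵀ + R = [89]
K = P̄·Hᵀ·S⁻¹ = [-24/89; 44/89]
x' = x̄ + K·y = [-240/89, -94/89]
P' = (I − K·H)·P̄ = [581/89 -12/89; -12/89 22/89]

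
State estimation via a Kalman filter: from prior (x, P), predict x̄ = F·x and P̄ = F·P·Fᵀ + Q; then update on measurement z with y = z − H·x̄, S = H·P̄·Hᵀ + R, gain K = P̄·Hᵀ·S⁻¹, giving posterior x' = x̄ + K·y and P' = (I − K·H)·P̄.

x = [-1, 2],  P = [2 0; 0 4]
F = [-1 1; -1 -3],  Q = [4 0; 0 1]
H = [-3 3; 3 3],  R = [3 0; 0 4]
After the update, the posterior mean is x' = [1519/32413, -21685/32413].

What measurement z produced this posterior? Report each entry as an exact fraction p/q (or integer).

x̄ = F·x = [3, -5]
P̄ = F·P·Fᵀ + Q = [10 -10; -10 39]
S = H·P̄·Hᵀ + R = [624 261; 261 265]
K = P̄·Hᵀ·S⁻¹ = [-5300/32413 5220/32413; 5416/32413 5307/32413]
x' − x̄ = [-95720/32413, 140380/32413] = K·y
y = (KᵀK)⁻¹·Kᵀ·(x' − x̄) = [22, 4]
z = y + H·x̄ = [22, 4] + [-24, -6] = [-2, -2]

z = [-2, -2]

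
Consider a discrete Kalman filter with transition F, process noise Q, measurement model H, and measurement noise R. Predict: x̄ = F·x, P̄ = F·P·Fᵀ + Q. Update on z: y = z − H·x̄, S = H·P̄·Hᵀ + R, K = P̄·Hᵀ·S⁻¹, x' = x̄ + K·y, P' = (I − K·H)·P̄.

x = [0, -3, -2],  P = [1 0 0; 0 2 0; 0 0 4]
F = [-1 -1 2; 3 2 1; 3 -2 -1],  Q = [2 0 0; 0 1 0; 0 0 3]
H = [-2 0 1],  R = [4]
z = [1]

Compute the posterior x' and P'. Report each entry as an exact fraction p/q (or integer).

x' = [43/20, -215/28, 389/70]
P' = [77/20 -3/4 63/10; -3/4 611/28 -23/14; 63/10 -23/14 479/35]

x̄ = F·x = [-1, -8, 8]
P̄ = F·P·Fᵀ + Q = [21 1 -7; 1 22 -3; -7 -3 24]
y = z − H·x̄ = [-9]
S = H·P̄·Hᵀ + R = [140]
K = P̄·Hᵀ·S⁻¹ = [-7/20; -1/28; 19/70]
x' = x̄ + K·y = [43/20, -215/28, 389/70]
P' = (I − K·H)·P̄ = [77/20 -3/4 63/10; -3/4 611/28 -23/14; 63/10 -23/14 479/35]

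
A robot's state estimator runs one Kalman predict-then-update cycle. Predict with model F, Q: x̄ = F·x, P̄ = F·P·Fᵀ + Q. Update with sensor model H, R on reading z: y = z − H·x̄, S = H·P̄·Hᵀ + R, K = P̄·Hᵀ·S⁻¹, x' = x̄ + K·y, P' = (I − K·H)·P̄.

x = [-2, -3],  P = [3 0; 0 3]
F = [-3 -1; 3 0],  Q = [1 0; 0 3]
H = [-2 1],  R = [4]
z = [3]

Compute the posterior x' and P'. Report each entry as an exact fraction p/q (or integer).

x' = [-9/266, 48/19]
P' = [325/266 21/19; 21/19 66/19]

x̄ = F·x = [9, -6]
P̄ = F·P·Fᵀ + Q = [31 -27; -27 30]
y = z − H·x̄ = [27]
S = H·P̄·Hᵀ + R = [266]
K = P̄·Hᵀ·S⁻¹ = [-89/266; 6/19]
x' = x̄ + K·y = [-9/266, 48/19]
P' = (I − K·H)·P̄ = [325/266 21/19; 21/19 66/19]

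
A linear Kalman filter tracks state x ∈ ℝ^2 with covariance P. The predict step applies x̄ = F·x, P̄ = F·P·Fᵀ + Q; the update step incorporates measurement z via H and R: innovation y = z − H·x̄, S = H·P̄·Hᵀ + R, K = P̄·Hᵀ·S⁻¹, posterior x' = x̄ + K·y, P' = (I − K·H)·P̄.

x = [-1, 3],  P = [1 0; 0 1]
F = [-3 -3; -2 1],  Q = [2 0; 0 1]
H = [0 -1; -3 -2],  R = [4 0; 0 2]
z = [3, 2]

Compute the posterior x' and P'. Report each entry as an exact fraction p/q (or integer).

x' = [-3012/1979, 2311/1979]
P' = [2158/1979 -2640/1979; -2640/1979 4044/1979]

x̄ = F·x = [-6, 5]
P̄ = F·P·Fᵀ + Q = [20 3; 3 6]
y = z − H·x̄ = [8, -6]
S = H·P̄·Hᵀ + R = [10 21; 21 242]
K = P̄·Hᵀ·S⁻¹ = [660/1979 -597/1979; -1011/1979 -84/1979]
x' = x̄ + K·y = [-3012/1979, 2311/1979]
P' = (I − K·H)·P̄ = [2158/1979 -2640/1979; -2640/1979 4044/1979]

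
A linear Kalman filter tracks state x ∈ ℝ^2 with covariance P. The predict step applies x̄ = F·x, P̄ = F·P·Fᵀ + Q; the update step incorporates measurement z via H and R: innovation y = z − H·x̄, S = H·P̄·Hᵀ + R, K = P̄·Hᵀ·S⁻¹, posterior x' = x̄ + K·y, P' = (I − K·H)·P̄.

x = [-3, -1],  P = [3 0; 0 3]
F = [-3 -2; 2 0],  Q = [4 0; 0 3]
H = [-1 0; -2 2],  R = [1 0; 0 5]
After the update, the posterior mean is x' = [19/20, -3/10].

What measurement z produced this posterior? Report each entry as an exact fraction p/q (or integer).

x̄ = F·x = [11, -6]
P̄ = F·P·Fᵀ + Q = [43 -18; -18 15]
S = H·P̄·Hᵀ + R = [44 122; 122 381]
K = P̄·Hᵀ·S⁻¹ = [-1499/1880 -61/940; -597/940 177/470]
x' − x̄ = [-201/20, 57/10] = K·y
y = (KᵀK)⁻¹·Kᵀ·(x' − x̄) = [10, 32]
z = y + H·x̄ = [10, 32] + [-11, -34] = [-1, -2]

z = [-1, -2]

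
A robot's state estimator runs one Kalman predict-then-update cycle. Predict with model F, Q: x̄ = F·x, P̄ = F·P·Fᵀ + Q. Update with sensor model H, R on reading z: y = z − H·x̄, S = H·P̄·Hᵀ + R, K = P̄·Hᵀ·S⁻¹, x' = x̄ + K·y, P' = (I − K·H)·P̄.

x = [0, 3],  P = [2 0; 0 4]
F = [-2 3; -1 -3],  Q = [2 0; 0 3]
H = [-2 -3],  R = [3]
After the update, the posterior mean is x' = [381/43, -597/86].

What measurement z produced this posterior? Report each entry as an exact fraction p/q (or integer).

z = [3]

x̄ = F·x = [9, -9]
P̄ = F·P·Fᵀ + Q = [46 -32; -32 41]
S = H·P̄·Hᵀ + R = [172]
K = P̄·Hᵀ·S⁻¹ = [1/43; -59/172]
x' − x̄ = [-6/43, 177/86] = K·y
y = (KᵀK)⁻¹·Kᵀ·(x' − x̄) = [-6]
z = y + H·x̄ = [-6] + [9] = [3]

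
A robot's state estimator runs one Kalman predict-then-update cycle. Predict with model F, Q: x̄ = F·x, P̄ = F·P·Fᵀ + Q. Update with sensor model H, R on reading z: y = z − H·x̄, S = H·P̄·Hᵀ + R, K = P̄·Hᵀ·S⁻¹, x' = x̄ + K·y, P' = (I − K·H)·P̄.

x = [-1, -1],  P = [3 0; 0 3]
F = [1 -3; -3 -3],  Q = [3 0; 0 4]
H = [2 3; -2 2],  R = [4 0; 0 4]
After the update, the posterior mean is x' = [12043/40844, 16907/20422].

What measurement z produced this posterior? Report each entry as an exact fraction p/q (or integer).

z = [3, 1]

x̄ = F·x = [2, 6]
P̄ = F·P·Fᵀ + Q = [33 18; 18 58]
S = H·P̄·Hᵀ + R = [874 180; 180 224]
K = P̄·Hᵀ·S⁻¹ = [4035/20422 -11955/40844; 2040/10211 4015/20422]
x' − x̄ = [-69645/40844, -105625/20422] = K·y
y = (KᵀK)⁻¹·Kᵀ·(x' − x̄) = [-19, -7]
z = y + H·x̄ = [-19, -7] + [22, 8] = [3, 1]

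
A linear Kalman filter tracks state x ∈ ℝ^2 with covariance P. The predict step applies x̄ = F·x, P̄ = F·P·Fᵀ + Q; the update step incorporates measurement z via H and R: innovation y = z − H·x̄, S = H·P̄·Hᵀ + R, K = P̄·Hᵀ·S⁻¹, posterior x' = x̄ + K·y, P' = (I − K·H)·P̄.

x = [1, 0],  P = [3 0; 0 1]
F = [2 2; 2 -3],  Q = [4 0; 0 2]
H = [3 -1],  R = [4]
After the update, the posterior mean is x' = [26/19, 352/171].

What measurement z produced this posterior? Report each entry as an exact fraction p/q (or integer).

z = [2]

x̄ = F·x = [2, 2]
P̄ = F·P·Fᵀ + Q = [20 6; 6 23]
S = H·P̄·Hᵀ + R = [171]
K = P̄·Hᵀ·S⁻¹ = [6/19; -5/171]
x' − x̄ = [-12/19, 10/171] = K·y
y = (KᵀK)⁻¹·Kᵀ·(x' − x̄) = [-2]
z = y + H·x̄ = [-2] + [4] = [2]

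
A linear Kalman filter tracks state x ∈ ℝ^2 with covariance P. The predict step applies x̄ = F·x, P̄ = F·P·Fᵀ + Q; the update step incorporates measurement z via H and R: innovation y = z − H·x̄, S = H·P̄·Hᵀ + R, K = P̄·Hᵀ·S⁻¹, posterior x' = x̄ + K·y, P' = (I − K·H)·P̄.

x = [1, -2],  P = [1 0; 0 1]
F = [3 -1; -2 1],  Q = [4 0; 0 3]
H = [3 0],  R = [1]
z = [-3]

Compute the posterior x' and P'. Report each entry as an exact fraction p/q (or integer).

x' = [-121/127, -130/127]
P' = [14/127 -7/127; -7/127 575/127]

x̄ = F·x = [5, -4]
P̄ = F·P·Fᵀ + Q = [14 -7; -7 8]
y = z − H·x̄ = [-18]
S = H·P̄·Hᵀ + R = [127]
K = P̄·Hᵀ·S⁻¹ = [42/127; -21/127]
x' = x̄ + K·y = [-121/127, -130/127]
P' = (I − K·H)·P̄ = [14/127 -7/127; -7/127 575/127]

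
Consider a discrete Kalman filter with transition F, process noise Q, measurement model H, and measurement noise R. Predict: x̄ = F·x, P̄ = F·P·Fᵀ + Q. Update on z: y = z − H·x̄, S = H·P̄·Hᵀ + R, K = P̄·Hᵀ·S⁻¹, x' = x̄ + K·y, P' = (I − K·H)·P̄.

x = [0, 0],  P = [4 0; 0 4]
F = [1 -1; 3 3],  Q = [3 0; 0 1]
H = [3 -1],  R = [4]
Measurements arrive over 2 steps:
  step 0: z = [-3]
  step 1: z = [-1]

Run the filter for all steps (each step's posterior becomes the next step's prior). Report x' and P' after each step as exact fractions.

step 0: x' = [-9/16, 219/176], P' = [77/16 219/16; 219/16 7519/176]
step 1: x' = [-145383/138158, -295715/138158], P' = [122995/69079 336741/69079; 336741/69079 1189103/69079]

step 0: x̄ = F·x = [0, 0]
step 0: P̄ = F·P·Fᵀ + Q = [11 0; 0 73]
step 0: y = z − H·x̄ = [-3]
step 0: S = H·P̄·Hᵀ + R = [176]
step 0: K = P̄·Hᵀ·S⁻¹ = [3/16; -73/176]
step 0: x' = x̄ + K·y = [-9/16, 219/176]
step 0: P' = (I − K·H)·P̄ = [77/16 219/16; 219/16 7519/176]
step 1: x̄ = F·x = [-159/88, 45/22]
step 1: P̄ = F·P·Fᵀ + Q = [1019/44 -1251/11; -1251/11 7427/11]
step 1: y = z − H·x̄ = [569/88]
step 1: S = H·P̄·Hᵀ + R = [69079/44]
step 1: K = P̄·Hᵀ·S⁻¹ = [8061/69079; -44720/69079]
step 1: x' = x̄ + K·y = [-145383/138158, -295715/138158]
step 1: P' = (I − K·H)·P̄ = [122995/69079 336741/69079; 336741/69079 1189103/69079]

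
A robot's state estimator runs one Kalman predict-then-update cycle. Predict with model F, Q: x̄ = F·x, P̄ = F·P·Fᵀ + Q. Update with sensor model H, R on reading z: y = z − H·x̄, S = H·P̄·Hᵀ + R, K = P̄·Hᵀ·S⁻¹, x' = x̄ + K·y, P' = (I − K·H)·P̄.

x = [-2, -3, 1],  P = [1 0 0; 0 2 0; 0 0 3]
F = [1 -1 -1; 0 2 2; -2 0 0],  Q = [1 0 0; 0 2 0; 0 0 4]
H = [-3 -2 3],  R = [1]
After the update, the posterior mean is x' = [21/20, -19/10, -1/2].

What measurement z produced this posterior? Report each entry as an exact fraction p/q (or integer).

z = [-1]

x̄ = F·x = [0, -4, 4]
P̄ = F·P·Fᵀ + Q = [7 -10 -2; -10 22 0; -2 0 8]
S = H·P̄·Hᵀ + R = [140]
K = P̄·Hᵀ·S⁻¹ = [-1/20; -1/10; 3/14]
x' − x̄ = [21/20, 21/10, -9/2] = K·y
y = (KᵀK)⁻¹·Kᵀ·(x' − x̄) = [-21]
z = y + H·x̄ = [-21] + [20] = [-1]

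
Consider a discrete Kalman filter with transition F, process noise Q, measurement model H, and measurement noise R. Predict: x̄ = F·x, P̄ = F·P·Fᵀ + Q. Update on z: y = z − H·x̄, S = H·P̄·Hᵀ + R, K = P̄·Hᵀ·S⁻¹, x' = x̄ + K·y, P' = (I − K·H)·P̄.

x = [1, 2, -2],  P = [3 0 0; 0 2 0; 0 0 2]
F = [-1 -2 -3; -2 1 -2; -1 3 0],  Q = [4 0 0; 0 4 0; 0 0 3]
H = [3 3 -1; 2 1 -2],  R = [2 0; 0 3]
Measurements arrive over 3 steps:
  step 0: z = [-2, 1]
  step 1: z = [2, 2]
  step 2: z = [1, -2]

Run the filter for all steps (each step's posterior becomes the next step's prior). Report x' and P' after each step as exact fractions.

step 0: x̄ = F·x = [1, 4, 5]
step 0: P̄ = F·P·Fᵀ + Q = [33 14 -9; 14 26 12; -9 12 24]
step 0: y = z − H·x̄ = [-12, 5]
step 0: S = H·P̄·Hᵀ + R = [791 438; 438 337]
step 0: K = P̄·Hᵀ·S⁻¹ = [7626/74723 11818/74723; 23256/74723 -23574/74723; 18597/74723 -36144/74723]
step 0: x' = x̄ + K·y = [42301/74723, -98050/74723, -30269/74723]
step 0: P' = (I − K·H)·P̄ = [163795/74723 -132026/74723 80055/74723; -132026/74723 138370/74723 -27480/74723; 80055/74723 -27480/74723 120531/74723]
step 1: x̄ = F·x = [244606/74723, -122114/74723, -336451/74723]
step 1: P̄ = F·P·Fᵀ + Q = [1723412/74723 990918/74723 -46914/74723; 990918/74723 2853030/74723 1991872/74723; -46914/74723 1991872/74723 2425450/74723]
step 1: y = z − H·x̄ = [-554481/74723, -890554/74723]
step 1: S = H·P̄·Hᵀ + R = [49929650/74723 19100932/74723; 19100932/74723 16044143/74723]
step 1: K = P̄·Hᵀ·S⁻¹ = [300060092/2918999781 467224982/2918999781; 305134634/972999927 -311653558/972999927; 743436344/2918999781 -1422308008/2918999781]
step 1: x' = x̄ + K·y = [1760343722/2918999781, -140036500/972999927, -1708705981/2918999781]
step 1: P' = (I − K·H)·P̄ = [6101376968/2918999781 -1640462830/972999927 2939845250/2918999781; -1640462830/972999927 581156702/324333309 -301247440/972999927; 2939845250/2918999781 -301247440/972999927 4621436102/2918999781]
step 2: x̄ = F·x = [4205993221/2918999781, -523384982/2918999781, -3020672222/2918999781]
step 2: P̄ = F·P·Fᵀ + Q = [67400551982/2918999781 37321404122/2918999781 -3406479820/2918999781; 37321404122/2918999781 106616946962/2918999781 73645848740/2918999781; -3406479820/2918999781 73645848740/2918999781 91460400113/2918999781]
step 2: y = z − H·x̄ = [-11149497158/2918999781, -19767945466/2918999781]
step 2: S = H·P̄·Hᵀ + R = [1913804950847/2918999781 754798487482/2918999781; 754798487482/2918999781 632771814773/2918999781]
step 2: K = P̄·Hᵀ·S⁻¹ = [22573009796584/219692060046747 35198514453058/219692060046747; 7651035515236/24410228894083 -7816122423478/24410228894083; 55870471883923/219692060046747 -106949359049696/219692060046747]
step 2: x' = x̄ + K·y = [-8035871621273/219692060046747, 19331120285434/24410228894083, 283529903647828/219692060046747]
step 2: P' = (I − K·H)·P̄ = [459246262885318/219692060046747 -41161967904758/24410228894083 221219635634320/219692060046747; -41161967904758/24410228894083 43740076190082/24410228894083 -7567746174500/24410228894083; 221219635634320/219692060046747 -7567746174500/24410228894083 347588816423614/219692060046747]

step 0: x' = [42301/74723, -98050/74723, -30269/74723], P' = [163795/74723 -132026/74723 80055/74723; -132026/74723 138370/74723 -27480/74723; 80055/74723 -27480/74723 120531/74723]
step 1: x' = [1760343722/2918999781, -140036500/972999927, -1708705981/2918999781], P' = [6101376968/2918999781 -1640462830/972999927 2939845250/2918999781; -1640462830/972999927 581156702/324333309 -301247440/972999927; 2939845250/2918999781 -301247440/972999927 4621436102/2918999781]
step 2: x' = [-8035871621273/219692060046747, 19331120285434/24410228894083, 283529903647828/219692060046747], P' = [459246262885318/219692060046747 -41161967904758/24410228894083 221219635634320/219692060046747; -41161967904758/24410228894083 43740076190082/24410228894083 -7567746174500/24410228894083; 221219635634320/219692060046747 -7567746174500/24410228894083 347588816423614/219692060046747]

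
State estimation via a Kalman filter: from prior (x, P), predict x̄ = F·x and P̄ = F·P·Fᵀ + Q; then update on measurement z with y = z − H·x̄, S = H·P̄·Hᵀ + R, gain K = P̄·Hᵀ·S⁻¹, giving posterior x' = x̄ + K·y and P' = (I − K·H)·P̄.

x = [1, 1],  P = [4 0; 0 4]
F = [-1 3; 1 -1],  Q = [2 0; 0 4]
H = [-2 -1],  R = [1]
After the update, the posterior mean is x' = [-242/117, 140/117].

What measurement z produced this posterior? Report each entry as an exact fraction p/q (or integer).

x̄ = F·x = [2, 0]
P̄ = F·P·Fᵀ + Q = [42 -16; -16 12]
S = H·P̄·Hᵀ + R = [117]
K = P̄·Hᵀ·S⁻¹ = [-68/117; 20/117]
x' − x̄ = [-476/117, 140/117] = K·y
y = (KᵀK)⁻¹·Kᵀ·(x' − x̄) = [7]
z = y + H·x̄ = [7] + [-4] = [3]

z = [3]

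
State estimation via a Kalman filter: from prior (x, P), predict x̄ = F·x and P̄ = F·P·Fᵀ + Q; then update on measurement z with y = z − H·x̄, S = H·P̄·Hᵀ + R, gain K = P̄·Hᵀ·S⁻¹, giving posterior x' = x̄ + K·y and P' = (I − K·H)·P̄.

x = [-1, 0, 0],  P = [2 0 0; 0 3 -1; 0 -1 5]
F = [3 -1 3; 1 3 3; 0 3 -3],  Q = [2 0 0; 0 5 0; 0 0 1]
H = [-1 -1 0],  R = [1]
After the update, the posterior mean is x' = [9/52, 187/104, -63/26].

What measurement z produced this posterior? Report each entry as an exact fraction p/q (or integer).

x̄ = F·x = [-3, -1, 0]
P̄ = F·P·Fᵀ + Q = [74 36 -66; 36 61 -18; -66 -18 91]
S = H·P̄·Hᵀ + R = [208]
K = P̄·Hᵀ·S⁻¹ = [-55/104; -97/208; 21/52]
x' − x̄ = [165/52, 291/104, -63/26] = K·y
y = (KᵀK)⁻¹·Kᵀ·(x' − x̄) = [-6]
z = y + H·x̄ = [-6] + [4] = [-2]

z = [-2]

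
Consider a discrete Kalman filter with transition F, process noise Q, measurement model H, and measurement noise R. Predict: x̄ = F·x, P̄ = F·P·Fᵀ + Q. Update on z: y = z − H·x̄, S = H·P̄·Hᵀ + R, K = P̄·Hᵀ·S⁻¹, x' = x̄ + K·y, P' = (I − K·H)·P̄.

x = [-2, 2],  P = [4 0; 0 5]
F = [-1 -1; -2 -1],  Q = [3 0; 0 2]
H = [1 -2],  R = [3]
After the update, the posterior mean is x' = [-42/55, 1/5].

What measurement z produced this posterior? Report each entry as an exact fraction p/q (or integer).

z = [-1]

x̄ = F·x = [0, 2]
P̄ = F·P·Fᵀ + Q = [12 13; 13 23]
S = H·P̄·Hᵀ + R = [55]
K = P̄·Hᵀ·S⁻¹ = [-14/55; -3/5]
x' − x̄ = [-42/55, -9/5] = K·y
y = (KᵀK)⁻¹·Kᵀ·(x' − x̄) = [3]
z = y + H·x̄ = [3] + [-4] = [-1]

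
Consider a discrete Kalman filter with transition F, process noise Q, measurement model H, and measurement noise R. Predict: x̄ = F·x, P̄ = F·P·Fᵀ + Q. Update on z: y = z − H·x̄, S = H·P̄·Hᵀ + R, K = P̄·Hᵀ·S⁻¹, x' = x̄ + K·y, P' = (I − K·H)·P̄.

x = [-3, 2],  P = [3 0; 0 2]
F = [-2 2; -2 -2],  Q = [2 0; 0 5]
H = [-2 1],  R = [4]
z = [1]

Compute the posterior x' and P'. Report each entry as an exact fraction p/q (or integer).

x' = [250/101, 525/101]
P' = [622/101 1084/101; 1084/101 2236/101]

x̄ = F·x = [10, 2]
P̄ = F·P·Fᵀ + Q = [22 4; 4 25]
y = z − H·x̄ = [19]
S = H·P̄·Hᵀ + R = [101]
K = P̄·Hᵀ·S⁻¹ = [-40/101; 17/101]
x' = x̄ + K·y = [250/101, 525/101]
P' = (I − K·H)·P̄ = [622/101 1084/101; 1084/101 2236/101]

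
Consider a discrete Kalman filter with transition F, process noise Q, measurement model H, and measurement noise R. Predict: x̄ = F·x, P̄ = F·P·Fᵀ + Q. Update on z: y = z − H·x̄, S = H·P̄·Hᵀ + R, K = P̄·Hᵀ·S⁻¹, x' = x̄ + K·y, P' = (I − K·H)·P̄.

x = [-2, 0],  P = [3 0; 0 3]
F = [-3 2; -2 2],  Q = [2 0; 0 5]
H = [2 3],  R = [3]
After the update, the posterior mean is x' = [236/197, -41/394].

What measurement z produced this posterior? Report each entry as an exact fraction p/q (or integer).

z = [2]

x̄ = F·x = [6, 4]
P̄ = F·P·Fᵀ + Q = [41 30; 30 29]
S = H·P̄·Hᵀ + R = [788]
K = P̄·Hᵀ·S⁻¹ = [43/197; 147/788]
x' − x̄ = [-946/197, -1617/394] = K·y
y = (KᵀK)⁻¹·Kᵀ·(x' − x̄) = [-22]
z = y + H·x̄ = [-22] + [24] = [2]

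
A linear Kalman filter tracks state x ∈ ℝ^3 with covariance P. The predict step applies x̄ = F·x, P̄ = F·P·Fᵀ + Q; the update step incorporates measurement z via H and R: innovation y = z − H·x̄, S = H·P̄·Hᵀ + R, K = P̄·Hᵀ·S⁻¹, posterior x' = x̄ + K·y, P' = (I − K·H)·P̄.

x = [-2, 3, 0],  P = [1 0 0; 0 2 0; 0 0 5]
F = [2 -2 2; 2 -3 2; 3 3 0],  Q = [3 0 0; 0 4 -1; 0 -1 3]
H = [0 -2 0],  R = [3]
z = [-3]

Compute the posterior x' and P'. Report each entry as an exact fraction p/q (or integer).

x' = [218/187, 237/187, -193/187]
P' = [1361/187 108/187 750/187; 108/187 138/187 -39/187; 750/187 -39/187 4934/187]

x̄ = F·x = [-10, -13, 3]
P̄ = F·P·Fᵀ + Q = [35 36 -6; 36 46 -13; -6 -13 30]
y = z − H·x̄ = [-29]
S = H·P̄·Hᵀ + R = [187]
K = P̄·Hᵀ·S⁻¹ = [-72/187; -92/187; 26/187]
x' = x̄ + K·y = [218/187, 237/187, -193/187]
P' = (I − K·H)·P̄ = [1361/187 108/187 750/187; 108/187 138/187 -39/187; 750/187 -39/187 4934/187]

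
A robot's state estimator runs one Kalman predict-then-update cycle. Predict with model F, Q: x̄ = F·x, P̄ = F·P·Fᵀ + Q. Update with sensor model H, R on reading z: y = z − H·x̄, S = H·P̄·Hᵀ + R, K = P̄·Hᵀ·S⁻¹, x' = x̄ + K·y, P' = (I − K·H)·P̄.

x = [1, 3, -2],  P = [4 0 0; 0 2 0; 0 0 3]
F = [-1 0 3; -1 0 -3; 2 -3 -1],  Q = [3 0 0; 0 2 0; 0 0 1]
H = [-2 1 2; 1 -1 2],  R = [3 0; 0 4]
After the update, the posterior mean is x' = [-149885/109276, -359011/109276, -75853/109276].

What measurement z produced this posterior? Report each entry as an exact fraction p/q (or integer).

x̄ = F·x = [-7, 5, -5]
P̄ = F·P·Fᵀ + Q = [34 -23 -17; -23 33 1; -17 1 38]
S = H·P̄·Hᵀ + R = [556 16; 16 197]
K = P̄·Hᵀ·S⁻¹ = [-24993/109276 3697/27319; 16821/109276 -7830/27319; 20939/109276 7618/27319]
x' − x̄ = [615047/109276, -905391/109276, 470527/109276] = K·y
y = (KᵀK)⁻¹·Kᵀ·(x' − x̄) = [-11, 23]
z = y + H·x̄ = [-11, 23] + [9, -22] = [-2, 1]

z = [-2, 1]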